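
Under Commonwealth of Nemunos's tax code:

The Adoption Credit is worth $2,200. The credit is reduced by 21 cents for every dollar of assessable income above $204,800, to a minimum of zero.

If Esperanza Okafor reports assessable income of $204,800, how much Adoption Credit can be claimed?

Adoption Credit: $204,800 is at or below the $204,800 threshold, so the full $2,200 applies.

$2,200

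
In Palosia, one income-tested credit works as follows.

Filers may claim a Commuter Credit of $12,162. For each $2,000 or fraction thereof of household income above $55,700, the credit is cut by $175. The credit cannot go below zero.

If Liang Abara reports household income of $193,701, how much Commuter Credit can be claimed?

$0

Commuter Credit: income exceeds $55,700 by $138,001 → 70 increments × $175 = $12,250 ≥ base, so the credit is $0.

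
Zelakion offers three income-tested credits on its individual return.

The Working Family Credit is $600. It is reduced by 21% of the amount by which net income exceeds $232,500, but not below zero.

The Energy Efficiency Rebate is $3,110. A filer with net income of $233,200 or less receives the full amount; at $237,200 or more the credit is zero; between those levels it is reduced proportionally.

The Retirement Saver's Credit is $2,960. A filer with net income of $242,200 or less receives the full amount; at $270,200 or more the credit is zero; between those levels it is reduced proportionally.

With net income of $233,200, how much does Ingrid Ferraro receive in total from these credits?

$6,523

Working Family Credit: 21% of the $700 excess over $232,500 is $147; credit = $600 − $147 = $453.
Energy Efficiency Rebate: $233,200 is at or below the $233,200 threshold, so the full $3,110 applies.
Retirement Saver's Credit: $233,200 is at or below the $242,200 threshold, so the full $2,960 applies.
Total: $453 + $3,110 + $2,960 = $6,523.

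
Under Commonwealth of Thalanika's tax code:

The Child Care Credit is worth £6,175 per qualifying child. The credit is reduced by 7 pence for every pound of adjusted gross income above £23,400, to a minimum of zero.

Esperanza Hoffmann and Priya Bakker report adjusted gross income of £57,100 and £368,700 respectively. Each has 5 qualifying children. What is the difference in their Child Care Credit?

Esperanza (£57,100): Child Care Credit: base = 5 × £6,175 = £30,875. 7% of the £33,700 excess over £23,400 is £2,359; credit = £30,875 − £2,359 = £28,516.
Priya (£368,700): Child Care Credit: base = 5 × £6,175 = £30,875. 7% of the £345,300 excess over £23,400 is £24,171; credit = £30,875 − £24,171 = £6,704.
Difference: |£28,516 − £6,704| = £21,812.

£21,812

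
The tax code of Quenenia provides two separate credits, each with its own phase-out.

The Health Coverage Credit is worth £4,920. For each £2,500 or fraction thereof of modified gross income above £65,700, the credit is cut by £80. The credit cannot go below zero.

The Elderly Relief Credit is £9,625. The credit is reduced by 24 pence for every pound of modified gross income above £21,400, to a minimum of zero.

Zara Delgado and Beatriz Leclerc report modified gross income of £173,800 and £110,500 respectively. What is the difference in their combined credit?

£2,080

Zara (£173,800): Health Coverage Credit: income exceeds £65,700 by £108,100, which is 44 full-or-partial £2,500 increments; reduction = 44 × £80 = £3,520, leaving £1,400. Elderly Relief Credit: 24% of the £152,400 excess over £21,400 is £36,576 ≥ base, so the credit is £0. total £1,400 + £0 = £1,400
Beatriz (£110,500): Health Coverage Credit: income exceeds £65,700 by £44,800, which is 18 full-or-partial £2,500 increments; reduction = 18 × £80 = £1,440, leaving £3,480. Elderly Relief Credit: 24% of the £89,100 excess over £21,400 is £21,384 ≥ base, so the credit is £0. total £3,480 + £0 = £3,480
Difference: |£1,400 − £3,480| = £2,080.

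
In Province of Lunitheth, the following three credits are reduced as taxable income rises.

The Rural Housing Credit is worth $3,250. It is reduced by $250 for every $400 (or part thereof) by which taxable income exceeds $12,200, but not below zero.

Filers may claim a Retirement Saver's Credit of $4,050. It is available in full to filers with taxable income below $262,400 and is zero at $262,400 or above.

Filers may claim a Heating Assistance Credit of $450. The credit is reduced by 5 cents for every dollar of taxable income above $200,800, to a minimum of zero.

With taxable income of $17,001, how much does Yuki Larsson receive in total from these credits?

$4,500

Rural Housing Credit: income exceeds $12,200 by $4,801 → 13 increments × $250 = $3,250 ≥ base, so the credit is $0.
Retirement Saver's Credit: $17,001 is below the $262,400 cutoff, so the full $4,050 applies.
Heating Assistance Credit: $17,001 is at or below the $200,800 threshold, so the full $450 applies.
Total: $0 + $4,050 + $450 = $4,500.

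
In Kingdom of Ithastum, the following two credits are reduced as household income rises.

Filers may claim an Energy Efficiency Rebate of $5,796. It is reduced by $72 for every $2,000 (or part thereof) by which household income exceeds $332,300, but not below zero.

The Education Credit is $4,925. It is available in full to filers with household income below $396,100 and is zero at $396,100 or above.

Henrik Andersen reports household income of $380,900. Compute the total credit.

Energy Efficiency Rebate: income exceeds $332,300 by $48,600, which is 25 full-or-partial $2,000 increments; reduction = 25 × $72 = $1,800, leaving $3,996.
Education Credit: $380,900 is below the $396,100 cutoff, so the full $4,925 applies.
Total: $3,996 + $4,925 = $8,921.

$8,921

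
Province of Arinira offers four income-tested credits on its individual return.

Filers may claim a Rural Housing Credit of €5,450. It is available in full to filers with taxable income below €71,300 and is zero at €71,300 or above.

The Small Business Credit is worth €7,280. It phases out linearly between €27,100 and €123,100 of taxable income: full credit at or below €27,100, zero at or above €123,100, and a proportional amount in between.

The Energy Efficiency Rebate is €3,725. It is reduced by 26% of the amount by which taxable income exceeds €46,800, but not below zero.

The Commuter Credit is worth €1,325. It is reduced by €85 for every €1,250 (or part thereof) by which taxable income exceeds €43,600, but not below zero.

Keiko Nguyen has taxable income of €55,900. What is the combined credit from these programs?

Rural Housing Credit: €55,900 is below the €71,300 cutoff, so the full €5,450 applies.
Small Business Credit: €55,900 is €28,800 into a €96,000 phase-out range, leaving 67,200/96,000 of the credit: €7,280 × 67,200/96,000 = €5,096.
Energy Efficiency Rebate: 26% of the €9,100 excess over €46,800 is €2,366; credit = €3,725 − €2,366 = €1,359.
Commuter Credit: income exceeds €43,600 by €12,300, which is 10 full-or-partial €1,250 increments; reduction = 10 × €85 = €850, leaving €475.
Total: €5,450 + €5,096 + €1,359 + €475 = €12,380.

€12,380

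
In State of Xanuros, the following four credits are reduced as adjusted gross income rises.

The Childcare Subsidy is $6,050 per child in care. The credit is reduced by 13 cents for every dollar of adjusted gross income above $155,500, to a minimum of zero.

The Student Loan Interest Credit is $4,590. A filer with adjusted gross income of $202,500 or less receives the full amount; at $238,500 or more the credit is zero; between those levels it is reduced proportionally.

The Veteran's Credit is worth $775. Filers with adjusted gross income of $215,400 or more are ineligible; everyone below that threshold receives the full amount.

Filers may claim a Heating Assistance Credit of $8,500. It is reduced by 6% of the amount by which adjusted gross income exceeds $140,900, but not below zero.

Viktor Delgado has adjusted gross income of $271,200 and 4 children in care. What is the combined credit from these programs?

$9,841

Childcare Subsidy: base = 4 × $6,050 = $24,200. 13% of the $115,700 excess over $155,500 is $15,041; credit = $24,200 − $15,041 = $9,159.
Student Loan Interest Credit: $271,200 is at or above $238,500, so the credit is $0.
Veteran's Credit: $271,200 meets or exceeds the $215,400 cutoff, so the credit is $0.
Heating Assistance Credit: 6% of the $130,300 excess over $140,900 is $7,818; credit = $8,500 − $7,818 = $682.
Total: $9,159 + $0 + $0 + $682 = $9,841.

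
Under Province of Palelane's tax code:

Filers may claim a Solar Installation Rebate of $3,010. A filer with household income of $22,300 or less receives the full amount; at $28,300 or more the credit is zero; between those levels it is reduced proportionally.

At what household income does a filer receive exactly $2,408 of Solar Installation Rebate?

$2,408 is 2,408/3,010 of the full $3,010, so 602/3,010 of the $6,000 range has been used: income = $22,300 + $6,000 × 602/3,010 = $23,500.

$23,500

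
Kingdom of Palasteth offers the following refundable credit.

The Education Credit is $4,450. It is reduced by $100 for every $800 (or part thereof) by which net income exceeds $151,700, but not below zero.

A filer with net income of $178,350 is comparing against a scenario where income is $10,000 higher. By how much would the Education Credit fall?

At $178,350 — income exceeds $151,700 by $26,650, which is 34 full-or-partial $800 increments; reduction = 34 × $100 = $3,400, leaving $1,050.
At $188,350 — income exceeds $151,700 by $36,650 → 46 increments × $100 = $4,600 ≥ base, so the credit is $0.
Lost: $1,050 − $0 = $1,050.

$1,050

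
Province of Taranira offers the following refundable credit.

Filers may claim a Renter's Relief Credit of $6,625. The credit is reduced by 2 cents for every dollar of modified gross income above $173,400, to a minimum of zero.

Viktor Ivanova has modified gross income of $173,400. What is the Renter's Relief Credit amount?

$6,625

Renter's Relief Credit: $173,400 is at or below the $173,400 threshold, so the full $6,625 applies.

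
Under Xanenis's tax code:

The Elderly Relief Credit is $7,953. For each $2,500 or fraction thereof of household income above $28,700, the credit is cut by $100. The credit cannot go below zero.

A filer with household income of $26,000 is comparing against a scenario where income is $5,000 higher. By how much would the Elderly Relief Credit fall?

$100

At $26,000 — $26,000 is at or below the $28,700 threshold, so the full $7,953 applies.
At $31,000 — income exceeds $28,700 by $2,300, which is 1 full-or-partial $2,500 increment; reduction = 1 × $100 = $100, leaving $7,853.
Lost: $7,953 − $7,853 = $100.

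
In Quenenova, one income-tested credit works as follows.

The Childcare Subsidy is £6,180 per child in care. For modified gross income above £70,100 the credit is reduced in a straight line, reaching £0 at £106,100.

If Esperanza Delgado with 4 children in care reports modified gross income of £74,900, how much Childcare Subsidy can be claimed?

£21,424

Childcare Subsidy: base = 4 × £6,180 = £24,720. £74,900 is £4,800 into a £36,000 phase-out range, leaving 31,200/36,000 of the credit: £24,720 × 31,200/36,000 = £21,424.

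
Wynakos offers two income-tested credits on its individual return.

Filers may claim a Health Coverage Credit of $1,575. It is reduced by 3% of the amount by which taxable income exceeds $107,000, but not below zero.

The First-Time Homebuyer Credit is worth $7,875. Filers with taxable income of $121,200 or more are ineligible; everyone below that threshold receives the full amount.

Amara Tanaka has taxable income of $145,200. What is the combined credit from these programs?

Health Coverage Credit: 3% of the $38,200 excess over $107,000 is $1,146; credit = $1,575 − $1,146 = $429.
First-Time Homebuyer Credit: $145,200 meets or exceeds the $121,200 cutoff, so the credit is $0.
Total: $429 + $0 = $429.

$429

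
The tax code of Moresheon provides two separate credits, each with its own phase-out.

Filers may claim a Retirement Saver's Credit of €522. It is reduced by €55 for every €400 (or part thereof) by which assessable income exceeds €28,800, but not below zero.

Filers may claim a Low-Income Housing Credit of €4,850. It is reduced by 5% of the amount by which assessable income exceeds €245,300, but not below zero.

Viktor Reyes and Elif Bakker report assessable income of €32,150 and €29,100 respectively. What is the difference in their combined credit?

€440

Viktor (€32,150): Retirement Saver's Credit: income exceeds €28,800 by €3,350, which is 9 full-or-partial €400 increments; reduction = 9 × €55 = €495, leaving €27. Low-Income Housing Credit: €32,150 is at or below the €245,300 threshold, so the full €4,850 applies. total €27 + €4,850 = €4,877
Elif (€29,100): Retirement Saver's Credit: income exceeds €28,800 by €300, which is 1 full-or-partial €400 increment; reduction = 1 × €55 = €55, leaving €467. Low-Income Housing Credit: €29,100 is at or below the €245,300 threshold, so the full €4,850 applies. total €467 + €4,850 = €5,317
Difference: |€4,877 − €5,317| = €440.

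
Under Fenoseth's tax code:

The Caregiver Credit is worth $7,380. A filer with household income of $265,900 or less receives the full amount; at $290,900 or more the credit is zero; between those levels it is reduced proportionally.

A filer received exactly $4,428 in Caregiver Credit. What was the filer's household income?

$4,428 is 4,428/7,380 of the full $7,380, so 2,952/7,380 of the $25,000 range has been used: income = $265,900 + $25,000 × 2,952/7,380 = $275,900.

$275,900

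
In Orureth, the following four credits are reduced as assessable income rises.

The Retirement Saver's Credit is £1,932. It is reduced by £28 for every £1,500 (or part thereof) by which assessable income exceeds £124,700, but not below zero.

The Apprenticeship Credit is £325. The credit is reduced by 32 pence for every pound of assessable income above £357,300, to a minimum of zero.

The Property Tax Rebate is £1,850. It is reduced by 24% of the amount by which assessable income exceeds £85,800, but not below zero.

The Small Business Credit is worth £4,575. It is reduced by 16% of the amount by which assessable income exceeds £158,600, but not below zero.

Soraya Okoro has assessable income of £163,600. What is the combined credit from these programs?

Retirement Saver's Credit: income exceeds £124,700 by £38,900, which is 26 full-or-partial £1,500 increments; reduction = 26 × £28 = £728, leaving £1,204.
Apprenticeship Credit: £163,600 is at or below the £357,300 threshold, so the full £325 applies.
Property Tax Rebate: 24% of the £77,800 excess over £85,800 is £18,672 ≥ base, so the credit is £0.
Small Business Credit: 16% of the £5,000 excess over £158,600 is £800; credit = £4,575 − £800 = £3,775.
Total: £1,204 + £325 + £0 + £3,775 = £5,304.

£5,304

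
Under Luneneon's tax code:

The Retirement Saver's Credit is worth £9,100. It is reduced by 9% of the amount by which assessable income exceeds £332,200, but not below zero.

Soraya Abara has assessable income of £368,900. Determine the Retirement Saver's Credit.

£5,797

Retirement Saver's Credit: 9% of the £36,700 excess over £332,200 is £3,303; credit = £9,100 − £3,303 = £5,797.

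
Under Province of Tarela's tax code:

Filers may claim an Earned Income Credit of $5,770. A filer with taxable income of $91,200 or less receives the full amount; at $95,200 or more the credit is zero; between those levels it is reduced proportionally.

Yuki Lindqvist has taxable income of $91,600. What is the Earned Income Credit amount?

Earned Income Credit: $91,600 is $400 into a $4,000 phase-out range, leaving 3,600/4,000 of the credit: $5,770 × 3,600/4,000 = $5,193.

$5,193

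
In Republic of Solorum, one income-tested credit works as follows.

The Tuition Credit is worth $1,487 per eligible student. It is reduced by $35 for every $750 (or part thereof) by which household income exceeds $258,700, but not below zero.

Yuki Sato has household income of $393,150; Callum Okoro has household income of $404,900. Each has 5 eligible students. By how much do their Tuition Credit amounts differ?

$525

Yuki ($393,150): Tuition Credit: base = 5 × $1,487 = $7,435. income exceeds $258,700 by $134,450, which is 180 full-or-partial $750 increments; reduction = 180 × $35 = $6,300, leaving $1,135.
Callum ($404,900): Tuition Credit: base = 5 × $1,487 = $7,435. income exceeds $258,700 by $146,200, which is 195 full-or-partial $750 increments; reduction = 195 × $35 = $6,825, leaving $610.
Difference: |$1,135 − $610| = $525.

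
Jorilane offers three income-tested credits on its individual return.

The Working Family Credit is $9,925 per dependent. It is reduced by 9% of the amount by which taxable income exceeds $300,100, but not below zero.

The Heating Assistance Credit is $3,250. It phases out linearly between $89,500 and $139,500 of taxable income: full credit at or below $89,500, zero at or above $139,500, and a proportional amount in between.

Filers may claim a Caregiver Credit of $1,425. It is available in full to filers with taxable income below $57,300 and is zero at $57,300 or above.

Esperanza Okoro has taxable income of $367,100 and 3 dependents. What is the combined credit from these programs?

Working Family Credit: base = 3 × $9,925 = $29,775. 9% of the $67,000 excess over $300,100 is $6,030; credit = $29,775 − $6,030 = $23,745.
Heating Assistance Credit: $367,100 is at or above $139,500, so the credit is $0.
Caregiver Credit: $367,100 meets or exceeds the $57,300 cutoff, so the credit is $0.
Total: $23,745 + $0 + $0 = $23,745.

$23,745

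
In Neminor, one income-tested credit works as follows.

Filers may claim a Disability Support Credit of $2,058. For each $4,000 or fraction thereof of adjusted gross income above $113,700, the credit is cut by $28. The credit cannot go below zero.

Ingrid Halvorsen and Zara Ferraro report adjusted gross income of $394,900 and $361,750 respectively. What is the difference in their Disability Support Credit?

Ingrid ($394,900): Disability Support Credit: income exceeds $113,700 by $281,200, which is 71 full-or-partial $4,000 increments; reduction = 71 × $28 = $1,988, leaving $70.
Zara ($361,750): Disability Support Credit: income exceeds $113,700 by $248,050, which is 63 full-or-partial $4,000 increments; reduction = 63 × $28 = $1,764, leaving $294.
Difference: |$70 − $294| = $224.

$224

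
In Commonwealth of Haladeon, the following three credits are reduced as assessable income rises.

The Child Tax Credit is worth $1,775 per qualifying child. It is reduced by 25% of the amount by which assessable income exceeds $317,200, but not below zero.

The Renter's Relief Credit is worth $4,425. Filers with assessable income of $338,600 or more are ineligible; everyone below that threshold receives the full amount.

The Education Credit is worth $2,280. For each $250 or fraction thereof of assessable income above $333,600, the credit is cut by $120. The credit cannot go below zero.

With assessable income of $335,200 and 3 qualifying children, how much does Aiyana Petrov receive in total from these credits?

$6,690

Child Tax Credit: base = 3 × $1,775 = $5,325. 25% of the $18,000 excess over $317,200 is $4,500; credit = $5,325 − $4,500 = $825.
Renter's Relief Credit: $335,200 is below the $338,600 cutoff, so the full $4,425 applies.
Education Credit: income exceeds $333,600 by $1,600, which is 7 full-or-partial $250 increments; reduction = 7 × $120 = $840, leaving $1,440.
Total: $825 + $4,425 + $1,440 = $6,690.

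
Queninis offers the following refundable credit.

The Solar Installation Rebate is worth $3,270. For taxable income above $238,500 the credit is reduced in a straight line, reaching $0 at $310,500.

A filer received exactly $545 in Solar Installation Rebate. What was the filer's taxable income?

$298,500

$545 is 545/3,270 of the full $3,270, so 2,725/3,270 of the $72,000 range has been used: income = $238,500 + $72,000 × 2,725/3,270 = $298,500.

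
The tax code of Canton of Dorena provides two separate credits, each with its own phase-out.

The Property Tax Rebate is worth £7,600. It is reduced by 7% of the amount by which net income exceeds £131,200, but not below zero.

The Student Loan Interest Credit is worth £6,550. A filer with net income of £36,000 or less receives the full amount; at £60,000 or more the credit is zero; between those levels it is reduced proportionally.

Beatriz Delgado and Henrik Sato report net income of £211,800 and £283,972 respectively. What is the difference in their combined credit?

£1,958

Beatriz (£211,800): Property Tax Rebate: 7% of the £80,600 excess over £131,200 is £5,642; credit = £7,600 − £5,642 = £1,958. Student Loan Interest Credit: £211,800 is at or above £60,000, so the credit is £0. total £1,958 + £0 = £1,958
Henrik (£283,972): Property Tax Rebate: 7% of the £152,772 excess over £131,200 is £10,694.04 ≥ base, so the credit is £0. Student Loan Interest Credit: £283,972 is at or above £60,000, so the credit is £0. total £0 + £0 = £0
Difference: |£1,958 − £0| = £1,958.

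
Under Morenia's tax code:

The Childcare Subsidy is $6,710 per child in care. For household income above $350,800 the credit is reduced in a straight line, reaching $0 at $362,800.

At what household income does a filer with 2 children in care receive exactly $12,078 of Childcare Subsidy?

$352,000

Full credit = 2 × $6,710 = $13,420.
$12,078 is 12,078/13,420 of the full $13,420, so 1,342/13,420 of the $12,000 range has been used: income = $350,800 + $12,000 × 1,342/13,420 = $352,000.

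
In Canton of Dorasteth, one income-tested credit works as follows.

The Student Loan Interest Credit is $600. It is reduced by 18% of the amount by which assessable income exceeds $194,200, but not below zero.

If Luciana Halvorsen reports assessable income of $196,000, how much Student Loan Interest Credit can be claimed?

$276

Student Loan Interest Credit: 18% of the $1,800 excess over $194,200 is $324; credit = $600 − $324 = $276.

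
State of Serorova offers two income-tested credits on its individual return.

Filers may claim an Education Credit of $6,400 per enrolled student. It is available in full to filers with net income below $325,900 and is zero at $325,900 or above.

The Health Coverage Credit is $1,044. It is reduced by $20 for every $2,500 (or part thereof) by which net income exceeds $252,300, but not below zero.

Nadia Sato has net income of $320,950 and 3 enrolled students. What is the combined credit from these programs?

Education Credit: base = 3 × $6,400 = $19,200. $320,950 is below the $325,900 cutoff, so the full $19,200 applies.
Health Coverage Credit: income exceeds $252,300 by $68,650, which is 28 full-or-partial $2,500 increments; reduction = 28 × $20 = $560, leaving $484.
Total: $19,200 + $484 = $19,684.

$19,684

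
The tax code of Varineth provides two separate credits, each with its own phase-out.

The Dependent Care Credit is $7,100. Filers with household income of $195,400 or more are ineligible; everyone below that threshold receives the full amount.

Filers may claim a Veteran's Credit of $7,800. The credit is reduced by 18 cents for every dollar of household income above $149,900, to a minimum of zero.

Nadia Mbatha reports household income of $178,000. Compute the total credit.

Dependent Care Credit: $178,000 is below the $195,400 cutoff, so the full $7,100 applies.
Veteran's Credit: 18% of the $28,100 excess over $149,900 is $5,058; credit = $7,800 − $5,058 = $2,742.
Total: $7,100 + $2,742 = $9,842.

$9,842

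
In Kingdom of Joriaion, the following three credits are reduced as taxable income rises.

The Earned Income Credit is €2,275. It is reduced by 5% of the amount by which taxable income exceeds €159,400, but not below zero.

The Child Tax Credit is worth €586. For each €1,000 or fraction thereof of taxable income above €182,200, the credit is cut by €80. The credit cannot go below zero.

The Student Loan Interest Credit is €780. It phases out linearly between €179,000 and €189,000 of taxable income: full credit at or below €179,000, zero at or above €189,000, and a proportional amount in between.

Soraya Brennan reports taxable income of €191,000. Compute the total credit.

Earned Income Credit: 5% of the €31,600 excess over €159,400 is €1,580; credit = €2,275 − €1,580 = €695.
Child Tax Credit: income exceeds €182,200 by €8,800 → 9 increments × €80 = €720 ≥ base, so the credit is €0.
Student Loan Interest Credit: €191,000 is at or above €189,000, so the credit is €0.
Total: €695 + €0 + €0 = €695.

€695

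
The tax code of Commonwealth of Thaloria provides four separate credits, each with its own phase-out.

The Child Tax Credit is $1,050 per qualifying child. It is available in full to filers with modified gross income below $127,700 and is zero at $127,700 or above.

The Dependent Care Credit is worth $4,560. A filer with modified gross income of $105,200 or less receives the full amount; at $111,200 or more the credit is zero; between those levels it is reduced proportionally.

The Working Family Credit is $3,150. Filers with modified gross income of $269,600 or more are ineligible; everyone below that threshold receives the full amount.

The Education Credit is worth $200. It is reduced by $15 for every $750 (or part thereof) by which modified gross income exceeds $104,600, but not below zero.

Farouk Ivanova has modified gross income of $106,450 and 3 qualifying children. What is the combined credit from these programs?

$10,065

Child Tax Credit: base = 3 × $1,050 = $3,150. $106,450 is below the $127,700 cutoff, so the full $3,150 applies.
Dependent Care Credit: $106,450 is $1,250 into a $6,000 phase-out range, leaving 4,750/6,000 of the credit: $4,560 × 4,750/6,000 = $3,610.
Working Family Credit: $106,450 is below the $269,600 cutoff, so the full $3,150 applies.
Education Credit: income exceeds $104,600 by $1,850, which is 3 full-or-partial $750 increments; reduction = 3 × $15 = $45, leaving $155.
Total: $3,150 + $3,610 + $3,150 + $155 = $10,065.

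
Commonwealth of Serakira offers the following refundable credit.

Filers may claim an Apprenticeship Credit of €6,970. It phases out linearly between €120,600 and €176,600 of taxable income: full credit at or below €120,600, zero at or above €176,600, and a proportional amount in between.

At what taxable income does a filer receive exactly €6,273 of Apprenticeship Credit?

€126,200

€6,273 is 6,273/6,970 of the full €6,970, so 697/6,970 of the €56,000 range has been used: income = €120,600 + €56,000 × 697/6,970 = €126,200.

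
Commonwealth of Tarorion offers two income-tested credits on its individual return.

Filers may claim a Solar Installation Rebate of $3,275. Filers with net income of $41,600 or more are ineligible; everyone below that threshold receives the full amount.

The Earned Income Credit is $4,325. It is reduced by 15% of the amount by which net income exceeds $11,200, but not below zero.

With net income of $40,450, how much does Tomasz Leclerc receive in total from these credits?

Solar Installation Rebate: $40,450 is below the $41,600 cutoff, so the full $3,275 applies.
Earned Income Credit: 15% of the $29,250 excess over $11,200 is $4,387.50 ≥ base, so the credit is $0.
Total: $3,275 + $0 = $3,275.

$3,275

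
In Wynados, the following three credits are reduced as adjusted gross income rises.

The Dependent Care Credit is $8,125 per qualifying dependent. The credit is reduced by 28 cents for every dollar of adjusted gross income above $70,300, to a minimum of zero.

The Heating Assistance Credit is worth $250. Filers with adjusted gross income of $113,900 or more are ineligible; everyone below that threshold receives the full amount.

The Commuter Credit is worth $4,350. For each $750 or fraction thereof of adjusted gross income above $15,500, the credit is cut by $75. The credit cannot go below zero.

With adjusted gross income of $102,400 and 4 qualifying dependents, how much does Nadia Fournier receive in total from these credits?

$23,762

Dependent Care Credit: base = 4 × $8,125 = $32,500. 28% of the $32,100 excess over $70,300 is $8,988; credit = $32,500 − $8,988 = $23,512.
Heating Assistance Credit: $102,400 is below the $113,900 cutoff, so the full $250 applies.
Commuter Credit: income exceeds $15,500 by $86,900 → 116 increments × $75 = $8,700 ≥ base, so the credit is $0.
Total: $23,512 + $250 + $0 = $23,762.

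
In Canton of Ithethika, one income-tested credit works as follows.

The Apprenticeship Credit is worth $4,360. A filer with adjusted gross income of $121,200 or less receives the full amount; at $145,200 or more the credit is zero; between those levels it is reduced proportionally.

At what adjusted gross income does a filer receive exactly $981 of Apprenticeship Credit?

$139,800

$981 is 981/4,360 of the full $4,360, so 3,379/4,360 of the $24,000 range has been used: income = $121,200 + $24,000 × 3,379/4,360 = $139,800.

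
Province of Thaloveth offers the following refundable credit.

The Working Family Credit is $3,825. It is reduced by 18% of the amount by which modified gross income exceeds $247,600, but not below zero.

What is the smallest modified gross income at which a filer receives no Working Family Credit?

$268,850

The credit falls by 18% of each dollar above $247,600, so it reaches zero when the excess is $3,825 / 18% = $21,250: income = $247,600 + $21,250 = $268,850.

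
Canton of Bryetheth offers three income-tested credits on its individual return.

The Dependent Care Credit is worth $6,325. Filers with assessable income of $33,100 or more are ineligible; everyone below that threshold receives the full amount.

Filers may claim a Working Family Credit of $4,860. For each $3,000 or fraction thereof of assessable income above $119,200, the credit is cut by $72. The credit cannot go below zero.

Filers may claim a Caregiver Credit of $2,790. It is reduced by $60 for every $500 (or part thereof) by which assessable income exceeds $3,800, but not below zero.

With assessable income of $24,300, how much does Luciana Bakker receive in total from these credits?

$11,515

Dependent Care Credit: $24,300 is below the $33,100 cutoff, so the full $6,325 applies.
Working Family Credit: $24,300 is at or below the $119,200 threshold, so the full $4,860 applies.
Caregiver Credit: income exceeds $3,800 by $20,500, which is 41 full-or-partial $500 increments; reduction = 41 × $60 = $2,460, leaving $330.
Total: $6,325 + $4,860 + $330 = $11,515.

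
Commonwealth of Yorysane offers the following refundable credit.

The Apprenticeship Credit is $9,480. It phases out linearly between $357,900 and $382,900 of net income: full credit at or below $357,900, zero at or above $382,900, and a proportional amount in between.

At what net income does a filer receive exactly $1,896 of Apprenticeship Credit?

$377,900

$1,896 is 1,896/9,480 of the full $9,480, so 7,584/9,480 of the $25,000 range has been used: income = $357,900 + $25,000 × 7,584/9,480 = $377,900.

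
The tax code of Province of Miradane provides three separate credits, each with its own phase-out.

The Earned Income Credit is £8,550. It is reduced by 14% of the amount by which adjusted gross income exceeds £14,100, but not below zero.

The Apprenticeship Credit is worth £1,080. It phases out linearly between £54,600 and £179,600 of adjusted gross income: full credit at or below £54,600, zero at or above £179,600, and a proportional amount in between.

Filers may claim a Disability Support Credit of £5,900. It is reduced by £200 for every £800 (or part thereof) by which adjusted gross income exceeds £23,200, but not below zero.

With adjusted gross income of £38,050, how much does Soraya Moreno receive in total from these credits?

£8,377

Earned Income Credit: 14% of the £23,950 excess over £14,100 is £3,353; credit = £8,550 − £3,353 = £5,197.
Apprenticeship Credit: £38,050 is at or below the £54,600 threshold, so the full £1,080 applies.
Disability Support Credit: income exceeds £23,200 by £14,850, which is 19 full-or-partial £800 increments; reduction = 19 × £200 = £3,800, leaving £2,100.
Total: £5,197 + £1,080 + £2,100 = £8,377.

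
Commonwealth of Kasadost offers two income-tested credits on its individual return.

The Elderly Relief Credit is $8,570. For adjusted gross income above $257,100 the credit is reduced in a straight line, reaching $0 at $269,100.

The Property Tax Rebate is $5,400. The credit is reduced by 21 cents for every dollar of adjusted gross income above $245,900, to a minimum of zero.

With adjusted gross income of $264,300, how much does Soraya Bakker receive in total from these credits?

$4,964

Elderly Relief Credit: $264,300 is $7,200 into a $12,000 phase-out range, leaving 4,800/12,000 of the credit: $8,570 × 4,800/12,000 = $3,428.
Property Tax Rebate: 21% of the $18,400 excess over $245,900 is $3,864; credit = $5,400 − $3,864 = $1,536.
Total: $3,428 + $1,536 = $4,964.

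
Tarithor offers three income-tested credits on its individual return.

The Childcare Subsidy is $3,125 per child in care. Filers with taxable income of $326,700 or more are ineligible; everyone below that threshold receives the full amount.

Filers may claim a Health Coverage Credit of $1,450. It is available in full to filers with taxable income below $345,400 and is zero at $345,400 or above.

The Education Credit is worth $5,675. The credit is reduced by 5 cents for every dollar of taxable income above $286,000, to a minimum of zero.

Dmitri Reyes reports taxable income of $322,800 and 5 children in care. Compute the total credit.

Childcare Subsidy: base = 5 × $3,125 = $15,625. $322,800 is below the $326,700 cutoff, so the full $15,625 applies.
Health Coverage Credit: $322,800 is below the $345,400 cutoff, so the full $1,450 applies.
Education Credit: 5% of the $36,800 excess over $286,000 is $1,840; credit = $5,675 − $1,840 = $3,835.
Total: $15,625 + $1,450 + $3,835 = $20,910.

$20,910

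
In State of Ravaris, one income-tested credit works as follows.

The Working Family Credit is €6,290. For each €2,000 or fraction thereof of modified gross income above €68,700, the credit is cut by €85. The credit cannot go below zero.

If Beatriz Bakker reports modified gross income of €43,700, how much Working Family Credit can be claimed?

€6,290

Working Family Credit: €43,700 is at or below the €68,700 threshold, so the full €6,290 applies.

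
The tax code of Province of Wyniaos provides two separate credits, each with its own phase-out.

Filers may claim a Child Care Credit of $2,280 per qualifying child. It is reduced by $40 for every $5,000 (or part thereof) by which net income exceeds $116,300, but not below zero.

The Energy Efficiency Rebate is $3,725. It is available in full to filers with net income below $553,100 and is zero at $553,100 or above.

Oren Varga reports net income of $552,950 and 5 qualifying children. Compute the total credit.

Child Care Credit: base = 5 × $2,280 = $11,400. income exceeds $116,300 by $436,650, which is 88 full-or-partial $5,000 increments; reduction = 88 × $40 = $3,520, leaving $7,880.
Energy Efficiency Rebate: $552,950 is below the $553,100 cutoff, so the full $3,725 applies.
Total: $7,880 + $3,725 = $11,605.

$11,605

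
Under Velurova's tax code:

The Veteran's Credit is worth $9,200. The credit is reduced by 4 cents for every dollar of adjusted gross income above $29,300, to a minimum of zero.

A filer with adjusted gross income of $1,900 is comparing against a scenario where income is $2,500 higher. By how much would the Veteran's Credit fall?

At $1,900 — $1,900 is at or below the $29,300 threshold, so the full $9,200 applies.
At $4,400 — $4,400 is at or below the $29,300 threshold, so the full $9,200 applies.
Lost: $9,200 − $9,200 = $0.

$0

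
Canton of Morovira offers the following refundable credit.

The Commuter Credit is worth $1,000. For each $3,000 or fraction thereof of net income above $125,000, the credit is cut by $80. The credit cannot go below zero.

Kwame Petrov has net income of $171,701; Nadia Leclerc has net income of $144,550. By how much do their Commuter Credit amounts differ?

$440

Kwame ($171,701): Commuter Credit: income exceeds $125,000 by $46,701 → 16 increments × $80 = $1,280 ≥ base, so the credit is $0.
Nadia ($144,550): Commuter Credit: income exceeds $125,000 by $19,550, which is 7 full-or-partial $3,000 increments; reduction = 7 × $80 = $560, leaving $440.
Difference: |$0 − $440| = $440.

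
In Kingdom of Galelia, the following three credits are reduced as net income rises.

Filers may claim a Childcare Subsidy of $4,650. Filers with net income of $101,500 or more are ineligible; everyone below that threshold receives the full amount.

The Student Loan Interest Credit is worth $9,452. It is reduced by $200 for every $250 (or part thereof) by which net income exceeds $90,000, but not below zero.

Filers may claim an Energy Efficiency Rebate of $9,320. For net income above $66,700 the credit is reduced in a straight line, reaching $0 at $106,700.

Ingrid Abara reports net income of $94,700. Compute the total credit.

$13,098

Childcare Subsidy: $94,700 is below the $101,500 cutoff, so the full $4,650 applies.
Student Loan Interest Credit: income exceeds $90,000 by $4,700, which is 19 full-or-partial $250 increments; reduction = 19 × $200 = $3,800, leaving $5,652.
Energy Efficiency Rebate: $94,700 is $28,000 into a $40,000 phase-out range, leaving 12,000/40,000 of the credit: $9,320 × 12,000/40,000 = $2,796.
Total: $4,650 + $5,652 + $2,796 = $13,098.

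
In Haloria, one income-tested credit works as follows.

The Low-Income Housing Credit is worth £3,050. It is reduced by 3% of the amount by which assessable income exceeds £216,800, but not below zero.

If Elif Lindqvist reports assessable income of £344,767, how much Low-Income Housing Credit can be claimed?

Low-Income Housing Credit: 3% of the £127,967 excess over £216,800 is £3,839.01 ≥ base, so the credit is £0.

£0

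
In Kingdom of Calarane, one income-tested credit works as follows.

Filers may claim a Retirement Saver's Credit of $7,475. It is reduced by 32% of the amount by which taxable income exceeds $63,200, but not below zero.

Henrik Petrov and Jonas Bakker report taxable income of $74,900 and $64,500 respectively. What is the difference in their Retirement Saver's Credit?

Henrik ($74,900): Retirement Saver's Credit: 32% of the $11,700 excess over $63,200 is $3,744; credit = $7,475 − $3,744 = $3,731.
Jonas ($64,500): Retirement Saver's Credit: 32% of the $1,300 excess over $63,200 is $416; credit = $7,475 − $416 = $7,059.
Difference: |$3,731 − $7,059| = $3,328.

$3,328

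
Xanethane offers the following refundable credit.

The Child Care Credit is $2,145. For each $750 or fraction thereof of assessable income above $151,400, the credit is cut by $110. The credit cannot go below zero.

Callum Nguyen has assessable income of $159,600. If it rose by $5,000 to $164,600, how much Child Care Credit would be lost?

$770

At $159,600 — income exceeds $151,400 by $8,200, which is 11 full-or-partial $750 increments; reduction = 11 × $110 = $1,210, leaving $935.
At $164,600 — income exceeds $151,400 by $13,200, which is 18 full-or-partial $750 increments; reduction = 18 × $110 = $1,980, leaving $165.
Lost: $935 − $165 = $770.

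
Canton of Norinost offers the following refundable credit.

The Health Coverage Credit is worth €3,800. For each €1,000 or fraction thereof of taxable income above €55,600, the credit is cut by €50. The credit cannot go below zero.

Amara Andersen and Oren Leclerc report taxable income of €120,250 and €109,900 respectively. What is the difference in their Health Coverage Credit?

€500

Amara (€120,250): Health Coverage Credit: income exceeds €55,600 by €64,650, which is 65 full-or-partial €1,000 increments; reduction = 65 × €50 = €3,250, leaving €550.
Oren (€109,900): Health Coverage Credit: income exceeds €55,600 by €54,300, which is 55 full-or-partial €1,000 increments; reduction = 55 × €50 = €2,750, leaving €1,050.
Difference: |€550 − €1,050| = €500.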